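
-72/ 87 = -24/ 29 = -0.83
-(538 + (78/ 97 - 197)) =-33155/ 97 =-341.80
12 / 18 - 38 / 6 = -17 / 3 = -5.67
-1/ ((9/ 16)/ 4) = -64/ 9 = -7.11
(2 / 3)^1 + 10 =32 / 3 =10.67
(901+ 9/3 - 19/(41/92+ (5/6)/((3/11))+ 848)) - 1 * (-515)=1000440285/705043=1418.98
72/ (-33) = -24/ 11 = -2.18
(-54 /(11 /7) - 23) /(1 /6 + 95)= -3786 /6281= -0.60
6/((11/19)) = 114/11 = 10.36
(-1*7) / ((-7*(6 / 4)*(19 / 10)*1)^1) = 20 / 57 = 0.35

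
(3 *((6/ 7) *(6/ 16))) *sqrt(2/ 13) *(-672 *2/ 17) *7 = -9072 *sqrt(26)/ 221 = -209.31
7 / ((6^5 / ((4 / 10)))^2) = 7 / 377913600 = 0.00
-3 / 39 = -1 / 13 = -0.08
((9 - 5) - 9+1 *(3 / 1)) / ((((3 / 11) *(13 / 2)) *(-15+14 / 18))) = 33 / 416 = 0.08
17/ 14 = 1.21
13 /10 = 1.30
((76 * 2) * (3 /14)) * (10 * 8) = 18240 /7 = 2605.71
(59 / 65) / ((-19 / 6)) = -354 / 1235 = -0.29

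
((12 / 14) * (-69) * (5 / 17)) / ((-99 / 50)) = 8.79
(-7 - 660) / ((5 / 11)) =-7337 / 5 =-1467.40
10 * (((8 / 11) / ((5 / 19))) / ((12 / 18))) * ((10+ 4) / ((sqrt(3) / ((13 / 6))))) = 13832 * sqrt(3) / 33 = 725.99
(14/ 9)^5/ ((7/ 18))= 153664/ 6561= 23.42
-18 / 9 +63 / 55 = -0.85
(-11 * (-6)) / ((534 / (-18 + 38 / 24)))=-2167 / 1068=-2.03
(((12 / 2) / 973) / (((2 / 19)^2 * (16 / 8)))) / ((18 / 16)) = 722 / 2919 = 0.25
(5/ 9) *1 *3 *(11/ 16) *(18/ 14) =165/ 112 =1.47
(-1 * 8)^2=64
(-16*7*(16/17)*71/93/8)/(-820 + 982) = -7952/128061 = -0.06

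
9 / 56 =0.16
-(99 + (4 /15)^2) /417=-0.24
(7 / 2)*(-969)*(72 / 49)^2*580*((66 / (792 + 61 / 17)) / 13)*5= -326896010496 / 2412319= -135511.10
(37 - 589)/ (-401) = 552/ 401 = 1.38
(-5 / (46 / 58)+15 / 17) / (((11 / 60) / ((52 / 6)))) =-1102400 / 4301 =-256.31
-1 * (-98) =98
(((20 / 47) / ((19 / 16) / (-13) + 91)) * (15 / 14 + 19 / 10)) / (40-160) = -10816 / 93315915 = -0.00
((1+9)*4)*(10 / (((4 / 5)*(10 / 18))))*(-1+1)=0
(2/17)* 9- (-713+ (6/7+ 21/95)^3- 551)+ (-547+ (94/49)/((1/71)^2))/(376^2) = 893288894585618179/706788618088000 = 1263.87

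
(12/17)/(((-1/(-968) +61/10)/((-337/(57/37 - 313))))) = 60349960/482080611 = 0.13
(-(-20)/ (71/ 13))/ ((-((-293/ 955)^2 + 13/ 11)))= -652097875/ 227211786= -2.87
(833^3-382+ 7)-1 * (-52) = 578009214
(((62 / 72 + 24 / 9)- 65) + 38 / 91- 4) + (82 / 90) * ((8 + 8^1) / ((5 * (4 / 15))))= -886507 / 16380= -54.12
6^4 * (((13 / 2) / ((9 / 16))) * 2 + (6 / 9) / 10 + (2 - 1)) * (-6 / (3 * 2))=-156672 / 5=-31334.40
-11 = -11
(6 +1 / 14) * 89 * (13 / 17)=413.21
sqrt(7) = 2.65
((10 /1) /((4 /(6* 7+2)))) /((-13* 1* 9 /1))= -110 /117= -0.94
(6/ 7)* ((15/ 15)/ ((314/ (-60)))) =-180/ 1099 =-0.16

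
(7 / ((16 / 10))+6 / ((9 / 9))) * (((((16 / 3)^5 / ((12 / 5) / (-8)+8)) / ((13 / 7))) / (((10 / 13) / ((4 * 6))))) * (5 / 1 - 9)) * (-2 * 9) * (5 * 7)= 24368906240 / 99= 246150568.08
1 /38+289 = 10983 /38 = 289.03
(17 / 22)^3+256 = 2730801 / 10648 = 256.46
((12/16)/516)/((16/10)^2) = 25/44032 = 0.00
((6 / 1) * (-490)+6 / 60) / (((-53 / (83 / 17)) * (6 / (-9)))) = -406.23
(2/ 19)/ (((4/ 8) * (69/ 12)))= 0.04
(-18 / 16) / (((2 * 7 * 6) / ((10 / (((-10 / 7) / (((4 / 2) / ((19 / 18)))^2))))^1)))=243 / 722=0.34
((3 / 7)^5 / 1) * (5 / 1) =1215 / 16807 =0.07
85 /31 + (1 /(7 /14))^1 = 147 /31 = 4.74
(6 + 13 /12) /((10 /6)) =17 /4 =4.25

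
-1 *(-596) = 596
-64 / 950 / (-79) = 32 / 37525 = 0.00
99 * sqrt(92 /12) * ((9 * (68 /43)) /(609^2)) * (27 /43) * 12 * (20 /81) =0.02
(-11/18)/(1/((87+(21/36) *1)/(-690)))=11561/149040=0.08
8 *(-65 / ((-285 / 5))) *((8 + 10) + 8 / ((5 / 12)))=6448 / 19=339.37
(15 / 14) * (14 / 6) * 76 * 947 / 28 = 89965 / 14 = 6426.07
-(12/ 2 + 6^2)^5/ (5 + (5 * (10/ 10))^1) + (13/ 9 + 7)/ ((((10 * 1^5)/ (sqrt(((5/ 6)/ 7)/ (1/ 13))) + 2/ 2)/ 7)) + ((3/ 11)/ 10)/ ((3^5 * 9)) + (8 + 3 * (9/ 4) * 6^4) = -866126131070869/ 66317130 + 1064 * sqrt(2730)/ 7443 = -13060360.66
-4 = -4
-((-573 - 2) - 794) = 1369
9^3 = 729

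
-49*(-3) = 147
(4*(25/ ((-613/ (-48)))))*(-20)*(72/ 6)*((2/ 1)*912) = -2101248000/ 613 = -3427810.77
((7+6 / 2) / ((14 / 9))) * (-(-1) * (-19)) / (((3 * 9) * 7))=-0.65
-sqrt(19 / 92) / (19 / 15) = -15 * sqrt(437) / 874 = -0.36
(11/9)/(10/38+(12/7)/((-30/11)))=-7315/2187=-3.34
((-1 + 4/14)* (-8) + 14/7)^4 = 8503056/2401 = 3541.46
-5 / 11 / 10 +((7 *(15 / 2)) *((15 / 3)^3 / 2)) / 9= 48119 / 132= 364.54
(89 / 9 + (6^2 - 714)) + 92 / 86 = -258145 / 387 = -667.04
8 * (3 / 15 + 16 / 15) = 152 / 15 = 10.13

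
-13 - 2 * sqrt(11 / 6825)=-13 - 2 * sqrt(3003) / 1365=-13.08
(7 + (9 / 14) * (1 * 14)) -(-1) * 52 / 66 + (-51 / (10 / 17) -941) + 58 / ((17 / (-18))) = -6015737 / 5610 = -1072.32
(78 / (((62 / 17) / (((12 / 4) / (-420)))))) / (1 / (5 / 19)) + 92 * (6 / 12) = 757969 / 16492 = 45.96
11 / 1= 11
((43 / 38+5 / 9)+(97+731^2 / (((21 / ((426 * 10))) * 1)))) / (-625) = -259507312297 / 1496250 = -173438.47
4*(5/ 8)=5/ 2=2.50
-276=-276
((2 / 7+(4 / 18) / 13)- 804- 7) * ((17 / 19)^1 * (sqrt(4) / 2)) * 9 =-11287337 / 1729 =-6528.25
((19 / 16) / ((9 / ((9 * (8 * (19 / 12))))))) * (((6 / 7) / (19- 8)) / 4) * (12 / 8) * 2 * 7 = 1083 / 176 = 6.15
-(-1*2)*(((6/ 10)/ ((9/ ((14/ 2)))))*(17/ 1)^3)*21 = 481474/ 5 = 96294.80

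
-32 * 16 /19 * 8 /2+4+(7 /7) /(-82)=-161723 /1558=-103.80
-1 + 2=1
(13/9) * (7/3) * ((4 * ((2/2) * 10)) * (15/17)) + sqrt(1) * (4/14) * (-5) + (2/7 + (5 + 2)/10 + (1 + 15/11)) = 14240287/117810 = 120.88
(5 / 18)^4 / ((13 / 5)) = 3125 / 1364688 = 0.00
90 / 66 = 1.36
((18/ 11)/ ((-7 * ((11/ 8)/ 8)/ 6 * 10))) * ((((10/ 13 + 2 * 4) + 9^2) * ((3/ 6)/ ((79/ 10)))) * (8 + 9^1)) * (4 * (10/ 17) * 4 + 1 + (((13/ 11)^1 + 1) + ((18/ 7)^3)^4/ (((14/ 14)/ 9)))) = -7852465519386411551688576/ 132441173218713359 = -59290214.13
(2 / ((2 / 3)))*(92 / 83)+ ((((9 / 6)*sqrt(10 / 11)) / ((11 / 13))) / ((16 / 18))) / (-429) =3.32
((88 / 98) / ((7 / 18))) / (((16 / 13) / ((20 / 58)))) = 6435 / 9947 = 0.65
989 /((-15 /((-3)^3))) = 1780.20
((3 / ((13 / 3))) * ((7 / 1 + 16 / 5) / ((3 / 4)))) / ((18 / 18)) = 612 / 65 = 9.42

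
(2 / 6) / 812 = 1 / 2436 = 0.00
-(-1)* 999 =999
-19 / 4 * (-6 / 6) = 19 / 4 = 4.75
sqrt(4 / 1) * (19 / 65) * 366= 13908 / 65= 213.97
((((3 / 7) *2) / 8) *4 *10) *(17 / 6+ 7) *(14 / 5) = 118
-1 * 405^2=-164025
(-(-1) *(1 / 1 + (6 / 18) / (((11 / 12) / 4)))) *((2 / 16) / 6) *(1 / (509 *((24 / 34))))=51 / 358336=0.00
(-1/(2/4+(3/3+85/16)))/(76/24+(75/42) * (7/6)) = -0.03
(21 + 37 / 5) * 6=852 / 5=170.40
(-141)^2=19881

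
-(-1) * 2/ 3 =2/ 3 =0.67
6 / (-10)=-3 / 5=-0.60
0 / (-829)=0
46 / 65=0.71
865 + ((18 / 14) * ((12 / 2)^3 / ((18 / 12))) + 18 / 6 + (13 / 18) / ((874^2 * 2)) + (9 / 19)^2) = 1053.37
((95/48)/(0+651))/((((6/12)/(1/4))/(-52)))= -1235/15624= -0.08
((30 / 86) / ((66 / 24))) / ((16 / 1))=15 / 1892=0.01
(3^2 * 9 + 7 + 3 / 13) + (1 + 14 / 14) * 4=1251 / 13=96.23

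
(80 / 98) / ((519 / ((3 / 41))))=40 / 347557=0.00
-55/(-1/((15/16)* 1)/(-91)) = -75075/16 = -4692.19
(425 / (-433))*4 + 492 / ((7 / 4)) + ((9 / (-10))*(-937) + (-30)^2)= 61241863 / 30310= 2020.52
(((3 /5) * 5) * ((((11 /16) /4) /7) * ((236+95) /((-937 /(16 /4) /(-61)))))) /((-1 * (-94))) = 666303 /9864736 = 0.07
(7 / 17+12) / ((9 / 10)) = 13.79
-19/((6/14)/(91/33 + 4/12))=-4522/33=-137.03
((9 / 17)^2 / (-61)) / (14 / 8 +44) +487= 523704595 / 1075369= 487.00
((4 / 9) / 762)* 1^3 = 2 / 3429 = 0.00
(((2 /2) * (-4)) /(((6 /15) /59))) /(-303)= 590 /303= 1.95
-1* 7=-7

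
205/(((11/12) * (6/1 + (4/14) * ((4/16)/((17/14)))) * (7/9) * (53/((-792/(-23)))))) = 27099360/878899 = 30.83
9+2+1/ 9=100/ 9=11.11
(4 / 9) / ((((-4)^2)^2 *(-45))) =-1 / 25920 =-0.00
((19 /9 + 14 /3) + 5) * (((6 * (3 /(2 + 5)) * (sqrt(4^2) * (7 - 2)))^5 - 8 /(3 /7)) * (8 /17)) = 15382594376269184 /7714413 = 1994007110.62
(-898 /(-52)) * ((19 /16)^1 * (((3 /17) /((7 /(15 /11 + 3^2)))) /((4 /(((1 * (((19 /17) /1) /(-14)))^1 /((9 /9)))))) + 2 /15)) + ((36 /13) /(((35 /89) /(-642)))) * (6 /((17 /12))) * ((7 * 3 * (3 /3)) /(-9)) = 173713362878267 /3888044160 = 44678.86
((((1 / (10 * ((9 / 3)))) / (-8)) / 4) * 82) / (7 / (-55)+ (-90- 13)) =0.00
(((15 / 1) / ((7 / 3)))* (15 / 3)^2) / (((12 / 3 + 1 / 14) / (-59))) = -44250 / 19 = -2328.95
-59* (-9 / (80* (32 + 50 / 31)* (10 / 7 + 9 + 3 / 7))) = 115227 / 6335360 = 0.02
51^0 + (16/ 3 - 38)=-95/ 3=-31.67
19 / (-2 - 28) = -19 / 30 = -0.63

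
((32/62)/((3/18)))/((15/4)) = 128/155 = 0.83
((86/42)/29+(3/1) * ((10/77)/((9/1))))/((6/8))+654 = 1878070/2871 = 654.15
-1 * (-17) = 17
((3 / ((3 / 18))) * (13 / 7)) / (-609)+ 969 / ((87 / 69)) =1091985 / 1421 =768.46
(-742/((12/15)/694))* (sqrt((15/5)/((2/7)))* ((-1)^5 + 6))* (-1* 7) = 22528975* sqrt(42)/2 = 73002222.59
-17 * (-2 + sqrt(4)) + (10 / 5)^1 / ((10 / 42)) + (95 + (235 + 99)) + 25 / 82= 179459 / 410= 437.70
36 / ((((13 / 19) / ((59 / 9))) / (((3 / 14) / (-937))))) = -6726 / 85267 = -0.08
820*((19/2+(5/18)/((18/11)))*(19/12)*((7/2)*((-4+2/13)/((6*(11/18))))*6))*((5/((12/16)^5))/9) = -647436.66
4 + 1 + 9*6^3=1949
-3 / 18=-1 / 6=-0.17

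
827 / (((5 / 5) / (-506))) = -418462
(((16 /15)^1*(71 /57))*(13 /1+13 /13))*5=15904 /171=93.01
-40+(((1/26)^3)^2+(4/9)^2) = -995944461743/25022177856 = -39.80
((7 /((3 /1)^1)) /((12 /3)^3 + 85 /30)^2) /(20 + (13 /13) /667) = 18676 /715082047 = 0.00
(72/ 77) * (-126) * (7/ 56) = -162/ 11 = -14.73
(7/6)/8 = 0.15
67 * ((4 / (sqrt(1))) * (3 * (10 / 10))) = 804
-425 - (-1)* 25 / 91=-38650 / 91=-424.73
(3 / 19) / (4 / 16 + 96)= 12 / 7315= 0.00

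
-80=-80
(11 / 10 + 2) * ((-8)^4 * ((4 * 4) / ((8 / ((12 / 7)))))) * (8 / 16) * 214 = 163037184 / 35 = 4658205.26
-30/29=-1.03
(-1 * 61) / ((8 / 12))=-183 / 2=-91.50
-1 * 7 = -7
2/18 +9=82/9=9.11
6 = 6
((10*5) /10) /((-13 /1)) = -0.38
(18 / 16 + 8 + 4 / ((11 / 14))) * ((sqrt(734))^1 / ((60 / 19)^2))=38.62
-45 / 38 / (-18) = 5 / 76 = 0.07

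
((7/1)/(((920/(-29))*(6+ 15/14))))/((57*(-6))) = 1421/15574680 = 0.00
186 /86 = 93 /43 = 2.16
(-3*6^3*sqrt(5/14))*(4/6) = -216*sqrt(70)/7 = -258.17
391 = 391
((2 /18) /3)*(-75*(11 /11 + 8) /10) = -5 /2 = -2.50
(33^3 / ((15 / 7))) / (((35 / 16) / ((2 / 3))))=127776 / 25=5111.04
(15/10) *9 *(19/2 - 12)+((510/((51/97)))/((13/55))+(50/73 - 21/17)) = 262615929/64532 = 4069.55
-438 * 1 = -438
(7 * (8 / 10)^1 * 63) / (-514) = -882 / 1285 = -0.69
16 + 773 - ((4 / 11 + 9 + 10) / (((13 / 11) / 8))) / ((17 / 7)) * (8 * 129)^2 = -12703431903 / 221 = -57481592.32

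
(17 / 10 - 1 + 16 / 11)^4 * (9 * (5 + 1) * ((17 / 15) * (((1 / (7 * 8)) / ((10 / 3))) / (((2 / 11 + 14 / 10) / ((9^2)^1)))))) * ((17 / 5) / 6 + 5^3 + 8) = 52223734092838437 / 1080772000000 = 48320.77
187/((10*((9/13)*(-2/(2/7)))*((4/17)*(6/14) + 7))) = -3179/5850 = -0.54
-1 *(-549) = 549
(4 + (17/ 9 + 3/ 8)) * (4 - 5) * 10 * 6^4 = -81180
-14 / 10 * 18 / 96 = -21 / 80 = -0.26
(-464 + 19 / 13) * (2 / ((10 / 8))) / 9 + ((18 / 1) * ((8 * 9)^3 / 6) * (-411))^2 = 123901623736117445656 / 585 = 211797647412166573.77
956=956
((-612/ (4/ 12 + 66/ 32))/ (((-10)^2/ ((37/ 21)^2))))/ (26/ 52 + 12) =-2234208/ 3521875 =-0.63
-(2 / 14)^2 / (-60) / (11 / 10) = 1 / 3234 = 0.00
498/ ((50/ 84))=20916/ 25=836.64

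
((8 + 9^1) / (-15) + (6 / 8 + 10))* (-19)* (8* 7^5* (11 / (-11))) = 24567352.13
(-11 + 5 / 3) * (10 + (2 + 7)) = -532 / 3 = -177.33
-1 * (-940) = 940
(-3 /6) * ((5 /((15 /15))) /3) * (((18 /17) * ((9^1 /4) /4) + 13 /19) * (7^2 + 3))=-214955 /3876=-55.46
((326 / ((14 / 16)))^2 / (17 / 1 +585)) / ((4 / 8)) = 6801664 / 14749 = 461.16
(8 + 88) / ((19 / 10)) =50.53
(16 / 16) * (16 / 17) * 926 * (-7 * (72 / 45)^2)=-6637568 / 425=-15617.81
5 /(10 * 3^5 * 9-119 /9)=45 /196711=0.00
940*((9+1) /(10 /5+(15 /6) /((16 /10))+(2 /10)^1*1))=2498.34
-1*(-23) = 23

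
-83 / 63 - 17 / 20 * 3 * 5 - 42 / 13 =-56669 / 3276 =-17.30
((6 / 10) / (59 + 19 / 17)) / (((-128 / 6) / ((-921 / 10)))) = 140913 / 3270400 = 0.04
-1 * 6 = -6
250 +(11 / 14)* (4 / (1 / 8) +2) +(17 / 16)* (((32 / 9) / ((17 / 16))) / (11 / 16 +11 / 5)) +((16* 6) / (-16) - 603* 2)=-1941899 / 2079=-934.05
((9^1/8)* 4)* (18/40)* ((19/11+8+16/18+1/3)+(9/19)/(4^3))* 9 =21368367/107008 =199.69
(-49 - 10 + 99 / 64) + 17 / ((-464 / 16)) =-107721 / 1856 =-58.04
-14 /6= -7 /3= -2.33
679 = 679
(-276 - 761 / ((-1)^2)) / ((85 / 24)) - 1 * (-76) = -1084 / 5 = -216.80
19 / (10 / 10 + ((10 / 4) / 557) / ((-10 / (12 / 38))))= 402154 / 21163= 19.00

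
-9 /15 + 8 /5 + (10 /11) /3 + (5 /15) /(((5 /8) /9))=1007 /165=6.10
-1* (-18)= 18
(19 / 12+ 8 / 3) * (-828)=-3519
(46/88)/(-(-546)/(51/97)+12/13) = 5083/10107064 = 0.00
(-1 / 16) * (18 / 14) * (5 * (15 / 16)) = -675 / 1792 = -0.38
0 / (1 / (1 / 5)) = 0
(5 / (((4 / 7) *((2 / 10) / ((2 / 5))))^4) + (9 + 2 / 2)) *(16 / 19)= 12165 / 19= 640.26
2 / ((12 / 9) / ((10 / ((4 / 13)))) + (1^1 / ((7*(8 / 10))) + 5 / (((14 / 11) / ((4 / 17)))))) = 26520 / 15169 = 1.75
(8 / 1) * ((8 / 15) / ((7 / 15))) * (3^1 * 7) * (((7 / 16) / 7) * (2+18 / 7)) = 384 / 7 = 54.86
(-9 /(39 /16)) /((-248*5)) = 6 /2015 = 0.00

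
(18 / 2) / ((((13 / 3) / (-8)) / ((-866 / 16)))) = 11691 / 13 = 899.31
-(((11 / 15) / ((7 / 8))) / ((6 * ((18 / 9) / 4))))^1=-88 / 315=-0.28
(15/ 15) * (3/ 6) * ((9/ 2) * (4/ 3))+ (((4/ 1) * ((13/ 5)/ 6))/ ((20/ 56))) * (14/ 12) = 1949/ 225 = 8.66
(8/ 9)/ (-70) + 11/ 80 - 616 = -3104011/ 5040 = -615.88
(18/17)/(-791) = -18/13447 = -0.00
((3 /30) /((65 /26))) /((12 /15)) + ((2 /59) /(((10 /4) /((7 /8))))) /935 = 55179 /1103300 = 0.05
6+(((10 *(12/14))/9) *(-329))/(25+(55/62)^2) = -365822/59475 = -6.15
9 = 9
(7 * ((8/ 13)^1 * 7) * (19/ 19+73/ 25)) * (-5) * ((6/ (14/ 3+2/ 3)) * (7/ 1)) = -302526/ 65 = -4654.25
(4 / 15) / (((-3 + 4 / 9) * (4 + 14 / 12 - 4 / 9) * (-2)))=108 / 9775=0.01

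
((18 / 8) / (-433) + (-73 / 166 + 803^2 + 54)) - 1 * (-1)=92703005219 / 143756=644863.56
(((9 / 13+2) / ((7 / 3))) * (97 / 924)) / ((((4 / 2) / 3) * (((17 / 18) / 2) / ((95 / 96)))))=414675 / 1089088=0.38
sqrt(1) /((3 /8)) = 8 /3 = 2.67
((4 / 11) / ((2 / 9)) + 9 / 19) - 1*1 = 232 / 209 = 1.11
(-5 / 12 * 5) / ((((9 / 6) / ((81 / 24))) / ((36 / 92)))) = -675 / 368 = -1.83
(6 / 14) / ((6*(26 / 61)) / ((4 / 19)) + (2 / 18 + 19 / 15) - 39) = -8235 / 489496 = -0.02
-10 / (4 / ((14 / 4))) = -35 / 4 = -8.75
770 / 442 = 385 / 221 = 1.74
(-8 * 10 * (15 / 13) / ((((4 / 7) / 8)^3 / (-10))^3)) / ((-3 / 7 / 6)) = -347105585971200000 / 13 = -26700429690092307.69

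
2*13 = 26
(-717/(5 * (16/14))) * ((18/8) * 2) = -45171/80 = -564.64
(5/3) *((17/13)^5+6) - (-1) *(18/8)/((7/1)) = 520691011/31188612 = 16.69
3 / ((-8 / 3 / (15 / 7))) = -135 / 56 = -2.41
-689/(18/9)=-689/2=-344.50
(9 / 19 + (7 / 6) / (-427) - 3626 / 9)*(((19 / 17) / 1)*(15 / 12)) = -41976215 / 74664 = -562.20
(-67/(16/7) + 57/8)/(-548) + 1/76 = 8937/166592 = 0.05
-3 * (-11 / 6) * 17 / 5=187 / 10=18.70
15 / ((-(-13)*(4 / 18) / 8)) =540 / 13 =41.54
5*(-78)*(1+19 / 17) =-14040 / 17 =-825.88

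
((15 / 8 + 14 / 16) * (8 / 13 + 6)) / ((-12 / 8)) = -12.13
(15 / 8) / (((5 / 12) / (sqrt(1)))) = 9 / 2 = 4.50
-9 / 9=-1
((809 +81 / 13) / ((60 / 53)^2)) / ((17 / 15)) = 14884891 / 26520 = 561.27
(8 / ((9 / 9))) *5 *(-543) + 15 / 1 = -21705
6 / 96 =0.06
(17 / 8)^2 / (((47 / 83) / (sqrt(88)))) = 23987 * sqrt(22) / 1504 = 74.81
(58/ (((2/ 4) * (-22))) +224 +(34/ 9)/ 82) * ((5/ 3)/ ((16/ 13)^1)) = 57720065/ 194832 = 296.26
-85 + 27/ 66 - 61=-3203/ 22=-145.59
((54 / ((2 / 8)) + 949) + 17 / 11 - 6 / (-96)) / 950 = 205323 / 167200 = 1.23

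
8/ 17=0.47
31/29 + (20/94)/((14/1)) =10344/9541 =1.08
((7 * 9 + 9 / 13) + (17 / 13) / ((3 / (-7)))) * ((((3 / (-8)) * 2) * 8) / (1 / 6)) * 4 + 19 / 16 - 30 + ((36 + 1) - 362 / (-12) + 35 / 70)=-5424715 / 624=-8693.45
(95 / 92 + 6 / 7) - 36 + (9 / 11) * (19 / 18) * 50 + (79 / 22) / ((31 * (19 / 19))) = 2017591 / 219604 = 9.19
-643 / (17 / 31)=-19933 / 17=-1172.53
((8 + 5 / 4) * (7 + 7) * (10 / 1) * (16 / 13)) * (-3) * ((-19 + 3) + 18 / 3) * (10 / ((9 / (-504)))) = -348096000 / 13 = -26776615.38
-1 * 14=-14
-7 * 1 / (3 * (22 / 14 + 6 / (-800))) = -19600 / 13137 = -1.49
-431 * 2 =-862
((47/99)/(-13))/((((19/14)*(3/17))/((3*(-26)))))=22372/1881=11.89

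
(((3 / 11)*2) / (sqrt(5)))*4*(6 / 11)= 144*sqrt(5) / 605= 0.53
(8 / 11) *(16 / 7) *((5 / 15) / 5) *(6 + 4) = 256 / 231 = 1.11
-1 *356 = -356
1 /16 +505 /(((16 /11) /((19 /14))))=105559 /224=471.25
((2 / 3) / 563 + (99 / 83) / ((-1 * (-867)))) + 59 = 2390432248 / 40514043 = 59.00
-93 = -93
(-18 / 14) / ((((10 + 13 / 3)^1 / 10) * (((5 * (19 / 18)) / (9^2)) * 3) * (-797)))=26244 / 4558043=0.01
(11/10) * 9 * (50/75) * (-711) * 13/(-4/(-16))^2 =-4880304/5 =-976060.80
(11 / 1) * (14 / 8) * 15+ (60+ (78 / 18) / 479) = 2004667 / 5748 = 348.76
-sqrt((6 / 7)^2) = -6 / 7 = -0.86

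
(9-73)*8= -512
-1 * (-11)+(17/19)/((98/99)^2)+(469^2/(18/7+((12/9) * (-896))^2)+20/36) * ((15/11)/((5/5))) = 3487130683124603/270722605423116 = 12.88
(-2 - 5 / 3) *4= -44 / 3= -14.67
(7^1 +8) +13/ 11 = 178/ 11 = 16.18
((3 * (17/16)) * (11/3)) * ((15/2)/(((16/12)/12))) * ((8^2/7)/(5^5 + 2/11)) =185130/80213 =2.31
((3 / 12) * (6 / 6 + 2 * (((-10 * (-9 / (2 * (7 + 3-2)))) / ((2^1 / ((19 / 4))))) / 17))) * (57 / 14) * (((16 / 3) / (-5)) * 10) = -26581 / 952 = -27.92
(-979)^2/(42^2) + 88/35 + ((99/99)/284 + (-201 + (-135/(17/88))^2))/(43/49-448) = -360764484505639/660839633370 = -545.92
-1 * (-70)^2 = -4900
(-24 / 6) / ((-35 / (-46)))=-184 / 35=-5.26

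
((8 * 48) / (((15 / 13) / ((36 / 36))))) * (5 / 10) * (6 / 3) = 1664 / 5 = 332.80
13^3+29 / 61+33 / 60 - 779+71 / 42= 1420.72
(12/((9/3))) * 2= 8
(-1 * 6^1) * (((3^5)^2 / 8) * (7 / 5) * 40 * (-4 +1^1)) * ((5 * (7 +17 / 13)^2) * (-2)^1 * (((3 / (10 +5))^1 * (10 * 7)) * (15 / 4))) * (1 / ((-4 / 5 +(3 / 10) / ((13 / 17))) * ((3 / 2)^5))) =59997563136000 / 689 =87079191779.39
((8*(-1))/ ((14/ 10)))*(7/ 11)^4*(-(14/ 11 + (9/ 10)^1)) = 327908/ 161051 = 2.04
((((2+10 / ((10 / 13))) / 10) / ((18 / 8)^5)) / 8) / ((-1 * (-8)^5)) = 1 / 10077696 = 0.00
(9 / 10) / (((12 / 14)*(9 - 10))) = -21 / 20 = -1.05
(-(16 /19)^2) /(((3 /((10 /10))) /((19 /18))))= -128 /513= -0.25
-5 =-5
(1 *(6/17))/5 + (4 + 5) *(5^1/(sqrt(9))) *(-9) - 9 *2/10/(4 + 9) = -29850/221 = -135.07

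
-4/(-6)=2/3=0.67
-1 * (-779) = 779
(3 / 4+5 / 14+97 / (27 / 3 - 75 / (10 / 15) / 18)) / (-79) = -11205 / 24332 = -0.46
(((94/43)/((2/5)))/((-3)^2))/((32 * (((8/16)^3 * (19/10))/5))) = 5875/14706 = 0.40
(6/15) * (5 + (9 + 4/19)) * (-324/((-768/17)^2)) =-70227/77824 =-0.90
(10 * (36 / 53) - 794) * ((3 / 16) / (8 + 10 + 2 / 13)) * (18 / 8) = -7322211 / 400256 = -18.29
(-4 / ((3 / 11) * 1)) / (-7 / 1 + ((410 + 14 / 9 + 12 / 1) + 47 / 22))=-2904 / 82901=-0.04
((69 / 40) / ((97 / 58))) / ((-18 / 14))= -4669 / 5820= -0.80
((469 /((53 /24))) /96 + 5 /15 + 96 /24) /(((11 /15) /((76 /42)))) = 395485 /24486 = 16.15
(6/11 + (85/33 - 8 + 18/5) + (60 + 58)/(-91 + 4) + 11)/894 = 6671/712965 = 0.01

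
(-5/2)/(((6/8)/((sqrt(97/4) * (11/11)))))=-5 * sqrt(97)/3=-16.41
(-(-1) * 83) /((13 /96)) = 7968 /13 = 612.92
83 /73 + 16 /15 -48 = -50147 /1095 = -45.80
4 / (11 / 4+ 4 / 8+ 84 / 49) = 112 / 139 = 0.81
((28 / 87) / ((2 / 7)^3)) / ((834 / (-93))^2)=2307361 / 13447416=0.17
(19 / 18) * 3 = 19 / 6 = 3.17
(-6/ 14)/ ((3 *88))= -1/ 616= -0.00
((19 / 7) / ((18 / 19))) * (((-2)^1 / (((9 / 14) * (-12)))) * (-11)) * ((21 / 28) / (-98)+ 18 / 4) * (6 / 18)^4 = -2330977 / 5143824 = -0.45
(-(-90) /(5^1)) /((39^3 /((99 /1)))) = 66 /2197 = 0.03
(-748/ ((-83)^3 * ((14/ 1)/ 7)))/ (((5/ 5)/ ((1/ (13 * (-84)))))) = -187/ 312195702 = -0.00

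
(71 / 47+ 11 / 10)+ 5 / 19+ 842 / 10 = 777569 / 8930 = 87.07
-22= -22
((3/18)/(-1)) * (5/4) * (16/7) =-10/21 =-0.48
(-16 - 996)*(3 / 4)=-759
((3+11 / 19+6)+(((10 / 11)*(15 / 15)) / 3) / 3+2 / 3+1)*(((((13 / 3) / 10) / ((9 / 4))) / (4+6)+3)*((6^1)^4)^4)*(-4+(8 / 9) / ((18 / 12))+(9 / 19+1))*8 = -148426440181498773504 / 99275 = -1495103905127159.64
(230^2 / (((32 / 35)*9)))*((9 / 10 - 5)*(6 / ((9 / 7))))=-26569025 / 216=-123004.75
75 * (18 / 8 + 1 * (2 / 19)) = 13425 / 76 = 176.64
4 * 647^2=1674436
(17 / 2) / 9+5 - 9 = -55 / 18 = -3.06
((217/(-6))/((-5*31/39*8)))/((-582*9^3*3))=-91/101826720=-0.00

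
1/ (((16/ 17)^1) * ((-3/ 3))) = -17/ 16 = -1.06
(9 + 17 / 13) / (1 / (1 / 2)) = 67 / 13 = 5.15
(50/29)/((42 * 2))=25/1218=0.02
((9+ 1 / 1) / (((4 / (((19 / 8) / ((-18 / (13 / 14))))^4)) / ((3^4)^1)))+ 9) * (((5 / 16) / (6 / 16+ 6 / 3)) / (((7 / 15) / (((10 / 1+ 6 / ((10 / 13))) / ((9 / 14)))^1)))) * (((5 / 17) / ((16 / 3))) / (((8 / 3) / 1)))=8208729108843925 / 5620802493874176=1.46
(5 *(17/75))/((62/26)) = 0.48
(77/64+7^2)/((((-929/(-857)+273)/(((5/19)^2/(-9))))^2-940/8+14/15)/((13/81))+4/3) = 0.00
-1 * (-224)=224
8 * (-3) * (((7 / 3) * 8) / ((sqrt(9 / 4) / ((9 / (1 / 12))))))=-32256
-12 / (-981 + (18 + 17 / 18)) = 216 / 17317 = 0.01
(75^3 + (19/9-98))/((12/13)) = 12337039/27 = 456927.37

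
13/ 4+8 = 45/ 4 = 11.25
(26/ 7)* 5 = 130/ 7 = 18.57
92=92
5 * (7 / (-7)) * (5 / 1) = -25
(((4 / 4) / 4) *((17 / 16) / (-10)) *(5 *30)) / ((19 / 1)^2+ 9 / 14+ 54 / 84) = -1785 / 162304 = -0.01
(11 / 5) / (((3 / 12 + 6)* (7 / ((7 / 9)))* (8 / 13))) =143 / 2250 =0.06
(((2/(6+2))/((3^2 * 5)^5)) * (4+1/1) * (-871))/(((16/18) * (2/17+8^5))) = -0.00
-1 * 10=-10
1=1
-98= -98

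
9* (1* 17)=153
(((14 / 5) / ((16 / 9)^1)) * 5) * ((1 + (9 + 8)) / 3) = 189 / 4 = 47.25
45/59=0.76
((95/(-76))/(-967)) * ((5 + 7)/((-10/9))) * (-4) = 54/967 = 0.06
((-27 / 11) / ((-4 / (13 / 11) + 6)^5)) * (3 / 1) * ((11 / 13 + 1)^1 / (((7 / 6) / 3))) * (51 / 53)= -187388721 / 681698402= -0.27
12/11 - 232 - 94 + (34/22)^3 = -321.22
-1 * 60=-60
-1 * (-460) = 460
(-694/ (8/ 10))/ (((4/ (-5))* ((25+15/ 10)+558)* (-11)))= -8675/ 51436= -0.17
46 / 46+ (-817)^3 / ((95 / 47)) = -1348995264 / 5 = -269799052.80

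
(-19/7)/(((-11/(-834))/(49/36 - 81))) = 7571747/462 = 16389.06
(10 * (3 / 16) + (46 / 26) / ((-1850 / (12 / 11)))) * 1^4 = 1983021 / 1058200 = 1.87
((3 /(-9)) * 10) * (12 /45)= -8 /9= -0.89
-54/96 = -9/16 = -0.56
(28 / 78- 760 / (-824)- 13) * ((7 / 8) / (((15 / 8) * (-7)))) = 47074 / 60255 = 0.78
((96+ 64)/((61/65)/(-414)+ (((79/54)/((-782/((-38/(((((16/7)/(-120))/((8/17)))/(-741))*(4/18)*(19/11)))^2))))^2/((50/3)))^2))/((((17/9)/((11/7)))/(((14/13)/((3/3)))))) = 27344951761760879297673600/979316900827195651098322975640261481805681935919660040572693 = 0.00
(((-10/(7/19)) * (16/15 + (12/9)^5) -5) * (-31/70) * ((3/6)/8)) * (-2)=-7821703/952560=-8.21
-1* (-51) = 51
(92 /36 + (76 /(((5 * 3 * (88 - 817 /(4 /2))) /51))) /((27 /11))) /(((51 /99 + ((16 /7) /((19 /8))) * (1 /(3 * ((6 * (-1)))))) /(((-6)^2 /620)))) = 845852469 /3019895225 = 0.28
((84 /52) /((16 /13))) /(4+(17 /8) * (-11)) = -21 /310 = -0.07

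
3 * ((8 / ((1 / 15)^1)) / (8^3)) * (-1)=-45 / 64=-0.70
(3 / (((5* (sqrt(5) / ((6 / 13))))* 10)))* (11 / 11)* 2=18* sqrt(5) / 1625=0.02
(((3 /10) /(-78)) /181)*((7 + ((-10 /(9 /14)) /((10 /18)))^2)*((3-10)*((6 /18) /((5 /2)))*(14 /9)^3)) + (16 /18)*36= 4124405564 /128650275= 32.06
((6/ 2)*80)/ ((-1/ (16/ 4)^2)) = -3840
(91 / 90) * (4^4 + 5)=2639 / 10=263.90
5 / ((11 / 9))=45 / 11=4.09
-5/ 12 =-0.42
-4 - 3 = -7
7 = 7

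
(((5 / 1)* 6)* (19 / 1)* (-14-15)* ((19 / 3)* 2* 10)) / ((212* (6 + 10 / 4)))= -1046900 / 901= -1161.93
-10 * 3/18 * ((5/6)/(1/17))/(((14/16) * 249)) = -1700/15687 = -0.11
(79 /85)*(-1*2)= -158 /85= -1.86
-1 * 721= -721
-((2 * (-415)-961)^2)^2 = -10289217397761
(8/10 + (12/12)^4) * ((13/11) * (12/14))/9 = 78/385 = 0.20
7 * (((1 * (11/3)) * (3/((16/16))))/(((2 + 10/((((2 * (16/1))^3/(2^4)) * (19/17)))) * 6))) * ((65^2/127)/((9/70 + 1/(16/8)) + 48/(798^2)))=19993381408000/59007625317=338.83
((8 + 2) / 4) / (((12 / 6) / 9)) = 45 / 4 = 11.25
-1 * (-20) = 20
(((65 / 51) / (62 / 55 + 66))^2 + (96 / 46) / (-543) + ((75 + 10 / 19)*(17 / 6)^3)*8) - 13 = 683484199656243715 / 49780390472496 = 13729.99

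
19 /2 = 9.50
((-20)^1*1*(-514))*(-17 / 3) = -174760 / 3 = -58253.33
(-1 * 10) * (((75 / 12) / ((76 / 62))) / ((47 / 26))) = -50375 / 1786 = -28.21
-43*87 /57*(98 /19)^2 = -11976188 /6859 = -1746.05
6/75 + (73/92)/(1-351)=2503/32200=0.08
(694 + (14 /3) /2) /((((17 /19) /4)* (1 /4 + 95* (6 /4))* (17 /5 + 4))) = 2.95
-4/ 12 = -1/ 3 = -0.33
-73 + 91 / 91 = -72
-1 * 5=-5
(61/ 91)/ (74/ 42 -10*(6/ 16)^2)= 5856/ 3107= 1.88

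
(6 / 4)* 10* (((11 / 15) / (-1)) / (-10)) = 11 / 10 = 1.10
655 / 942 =0.70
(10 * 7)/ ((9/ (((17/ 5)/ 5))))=5.29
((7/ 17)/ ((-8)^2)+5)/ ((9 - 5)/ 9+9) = 49023/ 92480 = 0.53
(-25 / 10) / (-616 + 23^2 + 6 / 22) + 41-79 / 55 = 39.59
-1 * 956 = -956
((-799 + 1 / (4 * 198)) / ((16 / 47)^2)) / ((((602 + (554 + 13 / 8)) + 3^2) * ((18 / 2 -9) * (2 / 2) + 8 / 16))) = -1397870663 / 118267776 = -11.82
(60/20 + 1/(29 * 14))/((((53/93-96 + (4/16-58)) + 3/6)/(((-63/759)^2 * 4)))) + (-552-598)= -5271505285066/4583915479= -1150.00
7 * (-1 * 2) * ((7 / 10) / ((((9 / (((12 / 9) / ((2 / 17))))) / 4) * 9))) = -6664 / 1215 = -5.48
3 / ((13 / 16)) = 48 / 13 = 3.69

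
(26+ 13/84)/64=2197/5376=0.41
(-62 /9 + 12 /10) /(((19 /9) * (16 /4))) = -64 /95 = -0.67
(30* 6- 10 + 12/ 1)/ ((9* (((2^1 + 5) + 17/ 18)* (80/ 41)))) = 287/ 220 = 1.30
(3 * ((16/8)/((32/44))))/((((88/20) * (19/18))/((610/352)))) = 41175/13376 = 3.08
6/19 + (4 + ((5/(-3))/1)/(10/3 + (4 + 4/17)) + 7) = 81375/7334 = 11.10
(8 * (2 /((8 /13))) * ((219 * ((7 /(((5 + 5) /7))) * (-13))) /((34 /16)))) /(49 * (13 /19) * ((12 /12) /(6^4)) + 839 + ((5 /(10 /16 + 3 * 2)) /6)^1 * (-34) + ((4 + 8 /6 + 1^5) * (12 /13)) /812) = -49967859850586496 /244372602421915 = -204.47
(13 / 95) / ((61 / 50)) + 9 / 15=4127 / 5795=0.71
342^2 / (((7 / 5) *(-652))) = -146205 / 1141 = -128.14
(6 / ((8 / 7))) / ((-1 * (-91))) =3 / 52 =0.06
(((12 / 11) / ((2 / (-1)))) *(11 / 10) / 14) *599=-1797 / 70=-25.67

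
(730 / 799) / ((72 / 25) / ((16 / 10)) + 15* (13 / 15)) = 1825 / 29563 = 0.06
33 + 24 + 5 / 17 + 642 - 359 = 5785 / 17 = 340.29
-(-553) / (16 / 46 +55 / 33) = 38157 / 139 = 274.51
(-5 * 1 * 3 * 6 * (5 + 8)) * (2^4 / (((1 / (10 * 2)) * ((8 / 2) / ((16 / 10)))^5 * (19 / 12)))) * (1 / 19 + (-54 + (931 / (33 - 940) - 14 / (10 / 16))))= 38339993862144 / 204641875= 187351.65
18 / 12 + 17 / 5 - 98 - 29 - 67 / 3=-4333 / 30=-144.43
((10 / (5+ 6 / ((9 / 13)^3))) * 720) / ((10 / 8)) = 1399680 / 5609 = 249.54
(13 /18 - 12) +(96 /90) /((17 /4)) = -16871 /1530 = -11.03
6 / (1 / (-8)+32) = 16 / 85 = 0.19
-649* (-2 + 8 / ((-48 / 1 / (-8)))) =432.67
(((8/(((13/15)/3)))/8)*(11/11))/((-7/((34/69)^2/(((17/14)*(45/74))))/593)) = -5967952/61893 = -96.42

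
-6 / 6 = -1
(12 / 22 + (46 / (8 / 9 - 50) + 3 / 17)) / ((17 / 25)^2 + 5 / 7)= -126875 / 695266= -0.18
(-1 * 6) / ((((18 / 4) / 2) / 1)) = -8 / 3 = -2.67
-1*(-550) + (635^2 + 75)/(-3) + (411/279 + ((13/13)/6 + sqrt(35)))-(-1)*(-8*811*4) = -9909689/62 + sqrt(35) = -159827.78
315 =315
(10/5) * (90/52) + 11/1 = 14.46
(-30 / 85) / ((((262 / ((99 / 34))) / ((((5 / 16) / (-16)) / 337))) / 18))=0.00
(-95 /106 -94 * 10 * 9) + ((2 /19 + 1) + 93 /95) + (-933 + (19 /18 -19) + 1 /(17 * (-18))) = -14497710911 /1540710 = -9409.76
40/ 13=3.08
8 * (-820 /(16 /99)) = -40590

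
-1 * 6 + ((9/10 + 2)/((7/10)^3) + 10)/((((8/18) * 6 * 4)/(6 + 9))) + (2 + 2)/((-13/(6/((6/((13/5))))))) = 525533/27440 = 19.15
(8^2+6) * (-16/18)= -560/9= -62.22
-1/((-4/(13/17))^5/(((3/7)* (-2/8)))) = -1113879/40710139904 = -0.00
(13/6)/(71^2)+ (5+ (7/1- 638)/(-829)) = 144465673/25073934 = 5.76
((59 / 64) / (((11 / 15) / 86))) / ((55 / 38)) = 144609 / 1936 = 74.69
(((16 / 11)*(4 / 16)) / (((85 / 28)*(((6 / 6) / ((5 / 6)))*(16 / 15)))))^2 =1225 / 139876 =0.01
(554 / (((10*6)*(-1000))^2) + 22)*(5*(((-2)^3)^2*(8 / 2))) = 39600000277 / 1406250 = 28160.00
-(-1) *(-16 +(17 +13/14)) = 27/14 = 1.93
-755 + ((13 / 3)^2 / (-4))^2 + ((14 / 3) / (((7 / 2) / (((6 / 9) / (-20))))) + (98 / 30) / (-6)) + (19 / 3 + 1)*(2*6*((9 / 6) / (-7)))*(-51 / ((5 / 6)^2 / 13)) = 3916777111 / 226800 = 17269.74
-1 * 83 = -83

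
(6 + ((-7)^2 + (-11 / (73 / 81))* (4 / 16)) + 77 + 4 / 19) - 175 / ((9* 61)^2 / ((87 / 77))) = 791909523475 / 6131300076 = 129.16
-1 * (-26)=26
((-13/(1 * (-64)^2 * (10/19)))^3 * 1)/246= -15069223/16904991277056000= -0.00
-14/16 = -7/8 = -0.88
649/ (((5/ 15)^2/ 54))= 315414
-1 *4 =-4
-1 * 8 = -8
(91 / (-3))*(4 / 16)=-91 / 12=-7.58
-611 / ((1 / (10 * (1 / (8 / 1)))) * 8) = -3055 / 32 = -95.47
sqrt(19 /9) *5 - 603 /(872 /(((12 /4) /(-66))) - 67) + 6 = 12901 /2139 + 5 *sqrt(19) /3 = 13.30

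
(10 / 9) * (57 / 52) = 95 / 78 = 1.22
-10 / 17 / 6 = -5 / 51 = -0.10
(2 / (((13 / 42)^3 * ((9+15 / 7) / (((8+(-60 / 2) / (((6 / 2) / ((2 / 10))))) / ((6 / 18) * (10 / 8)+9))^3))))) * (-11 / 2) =-354882705408 / 41210581217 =-8.61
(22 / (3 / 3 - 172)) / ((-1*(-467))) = -22 / 79857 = -0.00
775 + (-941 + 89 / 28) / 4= 60541 / 112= 540.54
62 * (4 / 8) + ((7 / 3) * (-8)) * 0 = 31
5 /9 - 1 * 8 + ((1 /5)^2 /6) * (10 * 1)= -332 /45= -7.38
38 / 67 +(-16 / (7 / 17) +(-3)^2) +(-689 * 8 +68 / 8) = -5189757 / 938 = -5532.79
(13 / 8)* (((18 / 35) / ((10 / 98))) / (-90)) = -91 / 1000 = -0.09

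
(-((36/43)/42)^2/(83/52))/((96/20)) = -390/7519883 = -0.00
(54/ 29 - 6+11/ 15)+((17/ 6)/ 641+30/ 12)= -83667/ 92945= -0.90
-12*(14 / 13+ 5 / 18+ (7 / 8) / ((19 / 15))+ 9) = -196433 / 1482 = -132.55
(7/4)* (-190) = -665/2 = -332.50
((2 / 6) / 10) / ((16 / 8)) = 1 / 60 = 0.02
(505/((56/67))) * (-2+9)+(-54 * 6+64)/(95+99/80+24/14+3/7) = 4226.73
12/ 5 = 2.40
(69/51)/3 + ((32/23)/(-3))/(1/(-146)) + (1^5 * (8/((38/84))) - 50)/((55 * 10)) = 139131438/2042975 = 68.10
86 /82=43 /41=1.05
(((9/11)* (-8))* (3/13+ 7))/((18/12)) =-4512/143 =-31.55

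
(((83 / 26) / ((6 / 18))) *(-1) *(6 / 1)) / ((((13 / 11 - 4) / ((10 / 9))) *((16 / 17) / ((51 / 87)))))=1319285 / 93496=14.11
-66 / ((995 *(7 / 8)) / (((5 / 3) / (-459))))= 176 / 639387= 0.00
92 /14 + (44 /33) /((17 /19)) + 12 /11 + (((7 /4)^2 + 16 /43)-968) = -2581311571 /2701776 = -955.41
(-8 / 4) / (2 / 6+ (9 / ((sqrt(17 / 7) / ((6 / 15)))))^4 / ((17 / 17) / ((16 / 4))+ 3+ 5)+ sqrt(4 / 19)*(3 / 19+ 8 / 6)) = -614953432870163750 / 1125832307721079173+ 25501962835937500*sqrt(19) / 1125832307721079173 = -0.45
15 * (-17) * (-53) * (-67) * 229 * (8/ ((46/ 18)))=-14929966440/ 23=-649128975.65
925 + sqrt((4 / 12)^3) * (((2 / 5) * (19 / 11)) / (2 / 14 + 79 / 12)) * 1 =1064 * sqrt(3) / 93225 + 925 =925.02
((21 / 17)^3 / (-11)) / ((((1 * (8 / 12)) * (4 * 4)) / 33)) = -83349 / 157216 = -0.53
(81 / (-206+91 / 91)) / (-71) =81 / 14555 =0.01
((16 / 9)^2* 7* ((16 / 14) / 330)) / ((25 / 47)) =48128 / 334125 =0.14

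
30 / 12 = 5 / 2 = 2.50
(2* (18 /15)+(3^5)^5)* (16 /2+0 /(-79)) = 33891544377816 /5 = 6778308875563.20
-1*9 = -9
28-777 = -749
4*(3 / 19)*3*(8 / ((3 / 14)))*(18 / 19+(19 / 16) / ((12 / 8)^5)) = 78.08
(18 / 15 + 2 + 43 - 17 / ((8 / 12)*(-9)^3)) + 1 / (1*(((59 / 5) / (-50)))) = 6021209 / 143370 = 42.00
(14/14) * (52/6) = 8.67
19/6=3.17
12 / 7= 1.71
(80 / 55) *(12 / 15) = 64 / 55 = 1.16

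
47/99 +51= 5096/99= 51.47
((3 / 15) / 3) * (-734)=-734 / 15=-48.93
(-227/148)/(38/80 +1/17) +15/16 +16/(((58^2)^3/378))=-247431610645303/127825152389616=-1.94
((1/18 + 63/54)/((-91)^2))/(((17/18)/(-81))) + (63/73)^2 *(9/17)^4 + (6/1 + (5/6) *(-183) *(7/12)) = -7334244108805079/88457657038296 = -82.91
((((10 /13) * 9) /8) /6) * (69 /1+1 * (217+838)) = 4215 /26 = 162.12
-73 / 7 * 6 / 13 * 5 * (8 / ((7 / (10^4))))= -175200000 / 637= -275039.25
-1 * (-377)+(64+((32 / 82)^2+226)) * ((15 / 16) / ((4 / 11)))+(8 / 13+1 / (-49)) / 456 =2197373448757 / 1953133728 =1125.05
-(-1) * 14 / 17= 14 / 17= 0.82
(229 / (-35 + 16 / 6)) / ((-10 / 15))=2061 / 194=10.62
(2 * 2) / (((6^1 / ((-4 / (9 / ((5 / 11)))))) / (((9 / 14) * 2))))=-0.17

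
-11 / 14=-0.79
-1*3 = -3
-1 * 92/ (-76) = 23/ 19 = 1.21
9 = 9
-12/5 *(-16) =192/5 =38.40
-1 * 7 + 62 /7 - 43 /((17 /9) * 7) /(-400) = 88787 /47600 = 1.87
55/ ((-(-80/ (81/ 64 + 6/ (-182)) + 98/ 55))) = 21716475/ 24922058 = 0.87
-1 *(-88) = 88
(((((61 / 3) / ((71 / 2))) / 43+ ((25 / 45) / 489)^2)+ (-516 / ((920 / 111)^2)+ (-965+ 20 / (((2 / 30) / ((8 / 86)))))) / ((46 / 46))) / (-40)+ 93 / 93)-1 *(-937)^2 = -439412292234040885379123 / 500501284170192000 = -877944.39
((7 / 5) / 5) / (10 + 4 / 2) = 7 / 300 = 0.02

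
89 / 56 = 1.59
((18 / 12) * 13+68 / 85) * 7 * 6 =4263 / 5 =852.60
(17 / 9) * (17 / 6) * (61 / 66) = 17629 / 3564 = 4.95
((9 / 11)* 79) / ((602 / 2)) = 0.21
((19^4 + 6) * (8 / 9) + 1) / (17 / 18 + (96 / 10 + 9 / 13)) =135541250 / 13147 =10309.67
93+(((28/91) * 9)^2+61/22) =103.44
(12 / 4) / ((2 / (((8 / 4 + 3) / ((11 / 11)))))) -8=-1 / 2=-0.50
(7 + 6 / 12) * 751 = 11265 / 2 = 5632.50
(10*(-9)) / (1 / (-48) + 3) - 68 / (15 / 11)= -171764 / 2145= -80.08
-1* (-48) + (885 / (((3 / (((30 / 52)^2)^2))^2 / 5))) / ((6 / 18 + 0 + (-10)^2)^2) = 908168502918224073 / 18919940877650176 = 48.00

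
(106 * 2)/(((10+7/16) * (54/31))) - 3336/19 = -14043080/85671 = -163.92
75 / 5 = 15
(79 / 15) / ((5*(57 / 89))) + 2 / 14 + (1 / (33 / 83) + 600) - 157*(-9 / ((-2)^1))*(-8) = 2059418437 / 329175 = 6256.30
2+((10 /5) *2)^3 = 66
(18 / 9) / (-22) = -1 / 11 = -0.09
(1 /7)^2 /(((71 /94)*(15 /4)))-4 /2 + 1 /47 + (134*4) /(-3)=-443050373 /2452695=-180.64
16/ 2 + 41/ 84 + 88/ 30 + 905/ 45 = 39731/ 1260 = 31.53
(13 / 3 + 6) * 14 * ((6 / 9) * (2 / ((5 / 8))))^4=455081984 / 151875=2996.42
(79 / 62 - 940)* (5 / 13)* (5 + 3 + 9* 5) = -1186405 / 62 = -19135.56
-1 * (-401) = 401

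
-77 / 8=-9.62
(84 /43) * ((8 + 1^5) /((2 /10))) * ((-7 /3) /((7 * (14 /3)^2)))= -405 /301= -1.35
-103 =-103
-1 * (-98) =98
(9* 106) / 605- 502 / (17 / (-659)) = 200161108 / 10285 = 19461.46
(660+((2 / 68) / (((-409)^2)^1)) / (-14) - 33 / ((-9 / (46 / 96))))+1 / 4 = 1897660923395 / 2866527216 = 662.01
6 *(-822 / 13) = -4932 / 13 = -379.38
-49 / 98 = -1 / 2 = -0.50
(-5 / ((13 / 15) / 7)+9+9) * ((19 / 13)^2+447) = -22088064 / 2197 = -10053.74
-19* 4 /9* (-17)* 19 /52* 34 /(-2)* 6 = -208658 /39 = -5350.21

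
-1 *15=-15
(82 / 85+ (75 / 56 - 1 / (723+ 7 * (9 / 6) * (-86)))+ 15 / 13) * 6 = 1928833 / 92820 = 20.78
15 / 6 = 5 / 2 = 2.50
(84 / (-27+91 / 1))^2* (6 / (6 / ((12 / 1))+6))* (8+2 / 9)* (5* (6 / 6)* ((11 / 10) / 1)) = 59829 / 832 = 71.91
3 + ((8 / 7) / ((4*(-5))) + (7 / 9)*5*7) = 9502 / 315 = 30.17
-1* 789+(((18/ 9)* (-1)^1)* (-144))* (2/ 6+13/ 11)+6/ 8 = -15483/ 44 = -351.89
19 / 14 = 1.36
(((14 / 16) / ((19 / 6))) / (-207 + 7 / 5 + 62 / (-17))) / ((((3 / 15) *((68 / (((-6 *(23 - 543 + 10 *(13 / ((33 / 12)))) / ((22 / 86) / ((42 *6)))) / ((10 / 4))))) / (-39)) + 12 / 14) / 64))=-94142647872000 / 954801620201281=-0.10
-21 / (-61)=21 / 61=0.34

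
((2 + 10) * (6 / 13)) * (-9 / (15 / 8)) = -1728 / 65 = -26.58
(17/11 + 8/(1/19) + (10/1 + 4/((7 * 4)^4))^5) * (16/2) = 94388936827085114814701669783947/117804903638801000597291008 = 801230.97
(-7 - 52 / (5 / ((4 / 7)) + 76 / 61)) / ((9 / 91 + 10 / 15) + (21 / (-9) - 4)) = 2.19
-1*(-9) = 9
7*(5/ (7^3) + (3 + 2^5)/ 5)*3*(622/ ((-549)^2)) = 498844/ 1640961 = 0.30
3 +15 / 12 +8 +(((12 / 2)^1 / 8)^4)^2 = 809377 / 65536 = 12.35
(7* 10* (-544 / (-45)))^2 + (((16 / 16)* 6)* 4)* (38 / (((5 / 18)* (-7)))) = 2028791264 / 2835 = 715623.02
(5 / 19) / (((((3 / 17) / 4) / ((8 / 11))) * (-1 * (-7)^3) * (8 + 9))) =160 / 215061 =0.00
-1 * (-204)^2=-41616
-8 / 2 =-4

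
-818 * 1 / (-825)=818 / 825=0.99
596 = 596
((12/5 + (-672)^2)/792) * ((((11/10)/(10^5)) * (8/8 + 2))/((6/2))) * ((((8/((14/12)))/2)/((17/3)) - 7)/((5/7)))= -0.06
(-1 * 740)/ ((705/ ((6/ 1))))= -296/ 47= -6.30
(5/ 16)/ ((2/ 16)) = 5/ 2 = 2.50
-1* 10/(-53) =0.19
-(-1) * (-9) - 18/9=-11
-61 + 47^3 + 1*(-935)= 102827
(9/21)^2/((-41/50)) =-450/2009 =-0.22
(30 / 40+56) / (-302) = -227 / 1208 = -0.19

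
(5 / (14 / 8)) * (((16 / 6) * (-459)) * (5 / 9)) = -13600 / 7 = -1942.86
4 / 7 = 0.57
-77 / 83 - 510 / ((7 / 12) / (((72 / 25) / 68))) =-110263 / 2905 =-37.96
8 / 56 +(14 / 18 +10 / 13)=1384 / 819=1.69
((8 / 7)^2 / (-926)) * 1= -32 / 22687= -0.00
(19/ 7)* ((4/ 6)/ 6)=19/ 63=0.30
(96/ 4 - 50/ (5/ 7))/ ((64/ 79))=-1817/ 32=-56.78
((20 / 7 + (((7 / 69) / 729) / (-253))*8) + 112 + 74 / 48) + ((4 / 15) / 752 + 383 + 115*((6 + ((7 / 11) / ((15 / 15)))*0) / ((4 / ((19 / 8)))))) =304500710267713 / 334952346960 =909.09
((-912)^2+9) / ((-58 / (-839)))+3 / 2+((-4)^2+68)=12031822.86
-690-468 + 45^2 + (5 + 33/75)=21811/25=872.44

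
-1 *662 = -662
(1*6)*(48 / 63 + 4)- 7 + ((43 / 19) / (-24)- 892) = -870.52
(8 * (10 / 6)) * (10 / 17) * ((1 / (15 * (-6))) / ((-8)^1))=5 / 459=0.01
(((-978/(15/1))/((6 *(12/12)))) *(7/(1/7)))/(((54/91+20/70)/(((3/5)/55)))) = -726817/110000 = -6.61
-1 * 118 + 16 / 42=-2470 / 21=-117.62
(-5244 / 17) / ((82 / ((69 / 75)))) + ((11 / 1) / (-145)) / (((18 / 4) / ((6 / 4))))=-5284957 / 1515975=-3.49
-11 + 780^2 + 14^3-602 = 610531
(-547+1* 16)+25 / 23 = -12188 / 23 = -529.91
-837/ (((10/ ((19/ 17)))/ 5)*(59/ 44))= -349866/ 1003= -348.82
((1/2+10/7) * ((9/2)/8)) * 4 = 243/56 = 4.34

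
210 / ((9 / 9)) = 210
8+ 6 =14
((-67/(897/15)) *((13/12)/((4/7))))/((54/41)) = -96145/59616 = -1.61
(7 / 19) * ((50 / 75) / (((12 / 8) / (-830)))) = -23240 / 171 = -135.91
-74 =-74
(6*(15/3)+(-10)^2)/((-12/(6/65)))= -1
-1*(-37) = 37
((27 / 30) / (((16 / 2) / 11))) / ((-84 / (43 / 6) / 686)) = -23177 / 320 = -72.43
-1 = -1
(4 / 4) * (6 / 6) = 1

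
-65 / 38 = -1.71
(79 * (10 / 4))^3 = 7703734.38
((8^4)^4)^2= 79228162514264337593543950336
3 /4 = 0.75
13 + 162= 175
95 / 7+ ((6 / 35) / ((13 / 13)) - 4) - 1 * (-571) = 20326 / 35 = 580.74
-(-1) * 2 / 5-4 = -18 / 5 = -3.60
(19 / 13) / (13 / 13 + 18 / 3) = 0.21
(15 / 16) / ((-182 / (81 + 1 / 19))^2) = 45375 / 244036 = 0.19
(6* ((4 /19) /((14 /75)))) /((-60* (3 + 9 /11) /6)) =-0.18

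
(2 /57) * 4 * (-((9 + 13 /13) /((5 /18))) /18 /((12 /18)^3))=-18 /19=-0.95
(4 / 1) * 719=2876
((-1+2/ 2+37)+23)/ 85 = 12/ 17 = 0.71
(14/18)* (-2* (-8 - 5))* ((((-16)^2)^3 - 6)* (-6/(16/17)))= -12977171935/6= -2162861989.17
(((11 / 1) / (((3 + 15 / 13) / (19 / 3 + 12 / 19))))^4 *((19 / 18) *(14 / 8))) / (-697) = -72711686330881965367 / 237075205431494016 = -306.70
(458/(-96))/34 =-229/1632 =-0.14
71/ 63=1.13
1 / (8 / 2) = 1 / 4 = 0.25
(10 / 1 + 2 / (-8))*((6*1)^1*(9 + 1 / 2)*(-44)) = -24453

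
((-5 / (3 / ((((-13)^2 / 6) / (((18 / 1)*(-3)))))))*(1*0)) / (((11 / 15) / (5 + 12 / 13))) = 0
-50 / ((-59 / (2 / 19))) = 100 / 1121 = 0.09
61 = 61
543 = 543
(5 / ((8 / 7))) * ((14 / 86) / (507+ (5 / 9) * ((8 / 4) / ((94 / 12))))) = 34545 / 24598408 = 0.00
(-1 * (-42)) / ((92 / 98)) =1029 / 23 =44.74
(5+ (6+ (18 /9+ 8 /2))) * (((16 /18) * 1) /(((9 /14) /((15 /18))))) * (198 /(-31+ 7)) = -13090 /81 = -161.60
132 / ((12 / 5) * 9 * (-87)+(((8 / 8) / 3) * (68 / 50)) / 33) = -163350 / 2325493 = -0.07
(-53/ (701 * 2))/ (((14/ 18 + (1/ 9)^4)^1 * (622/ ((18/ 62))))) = -3129597/ 137978289856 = -0.00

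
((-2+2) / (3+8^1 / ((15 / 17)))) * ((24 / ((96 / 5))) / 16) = 0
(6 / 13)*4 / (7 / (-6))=-144 / 91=-1.58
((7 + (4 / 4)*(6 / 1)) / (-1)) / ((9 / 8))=-104 / 9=-11.56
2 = 2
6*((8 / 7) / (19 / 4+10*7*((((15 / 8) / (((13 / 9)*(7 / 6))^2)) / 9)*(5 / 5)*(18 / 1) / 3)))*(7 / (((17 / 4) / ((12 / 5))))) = 10902528 / 14303545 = 0.76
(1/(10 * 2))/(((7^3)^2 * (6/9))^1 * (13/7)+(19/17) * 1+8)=51/148583180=0.00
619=619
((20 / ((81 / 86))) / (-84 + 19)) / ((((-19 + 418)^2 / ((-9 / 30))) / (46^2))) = 363952 / 279397755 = 0.00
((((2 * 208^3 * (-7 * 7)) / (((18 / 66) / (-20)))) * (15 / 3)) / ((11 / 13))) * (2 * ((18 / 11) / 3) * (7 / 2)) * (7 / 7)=16050459443200 / 11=1459132676654.55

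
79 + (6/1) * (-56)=-257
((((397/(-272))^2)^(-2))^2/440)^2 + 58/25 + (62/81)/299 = 64788307371363297060394328924879669243124932486348/27895213802365660130899276464456398527433866214475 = 2.32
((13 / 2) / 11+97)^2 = 4609609 / 484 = 9523.99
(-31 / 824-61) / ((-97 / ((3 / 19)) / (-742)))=-55978335 / 759316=-73.72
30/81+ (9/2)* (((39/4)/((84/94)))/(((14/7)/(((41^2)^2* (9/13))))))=48025322.37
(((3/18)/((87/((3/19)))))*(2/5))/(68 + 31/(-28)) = 28/15480345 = 0.00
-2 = -2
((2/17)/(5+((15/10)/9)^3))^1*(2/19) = 864/349163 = 0.00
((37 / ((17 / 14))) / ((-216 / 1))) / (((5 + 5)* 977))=-259 / 17937720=-0.00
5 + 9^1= 14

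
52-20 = 32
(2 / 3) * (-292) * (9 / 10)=-876 / 5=-175.20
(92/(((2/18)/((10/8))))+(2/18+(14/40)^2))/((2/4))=3726841/1800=2070.47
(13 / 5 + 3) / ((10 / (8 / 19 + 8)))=448 / 95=4.72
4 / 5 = 0.80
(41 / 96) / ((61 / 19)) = 779 / 5856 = 0.13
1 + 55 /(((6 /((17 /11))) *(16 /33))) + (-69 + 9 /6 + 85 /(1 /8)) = 20567 /32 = 642.72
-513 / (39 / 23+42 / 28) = -7866 / 49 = -160.53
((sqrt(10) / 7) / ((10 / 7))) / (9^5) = sqrt(10) / 590490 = 0.00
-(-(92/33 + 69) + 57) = 488/33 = 14.79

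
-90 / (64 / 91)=-4095 / 32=-127.97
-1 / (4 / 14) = -7 / 2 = -3.50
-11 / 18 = -0.61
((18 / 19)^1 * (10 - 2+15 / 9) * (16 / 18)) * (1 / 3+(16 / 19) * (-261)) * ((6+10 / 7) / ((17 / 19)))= -43116736 / 2907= -14832.04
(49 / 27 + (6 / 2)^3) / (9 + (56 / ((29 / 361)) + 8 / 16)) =45124 / 1106541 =0.04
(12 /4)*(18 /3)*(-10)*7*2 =-2520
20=20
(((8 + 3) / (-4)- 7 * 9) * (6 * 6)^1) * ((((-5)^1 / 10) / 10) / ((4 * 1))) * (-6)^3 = -63909 / 10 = -6390.90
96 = 96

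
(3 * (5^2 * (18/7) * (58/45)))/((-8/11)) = -4785/14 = -341.79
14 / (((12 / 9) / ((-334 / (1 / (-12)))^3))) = 676040069376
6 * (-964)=-5784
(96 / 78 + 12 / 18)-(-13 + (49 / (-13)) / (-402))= 1995 / 134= 14.89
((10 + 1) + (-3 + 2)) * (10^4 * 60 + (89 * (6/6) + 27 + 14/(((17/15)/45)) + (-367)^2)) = 125011350/17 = 7353608.82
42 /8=21 /4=5.25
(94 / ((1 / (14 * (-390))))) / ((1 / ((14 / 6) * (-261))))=312563160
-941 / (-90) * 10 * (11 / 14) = 10351 / 126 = 82.15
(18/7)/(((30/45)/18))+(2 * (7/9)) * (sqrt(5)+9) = 14 * sqrt(5)/9+584/7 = 86.91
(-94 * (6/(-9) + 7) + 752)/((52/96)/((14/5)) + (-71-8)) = -52640/26479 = -1.99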